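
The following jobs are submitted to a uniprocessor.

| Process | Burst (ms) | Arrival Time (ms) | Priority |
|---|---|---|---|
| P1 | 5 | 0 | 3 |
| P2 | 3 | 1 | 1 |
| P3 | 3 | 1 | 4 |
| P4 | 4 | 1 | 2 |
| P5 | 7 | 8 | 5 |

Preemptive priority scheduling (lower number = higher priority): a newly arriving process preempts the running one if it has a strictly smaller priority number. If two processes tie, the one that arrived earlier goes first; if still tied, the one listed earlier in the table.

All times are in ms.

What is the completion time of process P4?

Gantt: | P1 0-1 | P2 1-4 | P4 4-8 | P1 8-12 | P3 12-15 | P5 15-22 |
Completion: P1=12  P2=4  P3=15  P4=8  P5=22

8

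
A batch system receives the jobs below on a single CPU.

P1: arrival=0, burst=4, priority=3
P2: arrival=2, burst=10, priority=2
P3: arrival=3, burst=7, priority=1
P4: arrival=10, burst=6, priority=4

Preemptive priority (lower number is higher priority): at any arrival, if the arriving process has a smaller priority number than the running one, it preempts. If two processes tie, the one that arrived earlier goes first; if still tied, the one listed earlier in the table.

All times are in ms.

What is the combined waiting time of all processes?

Timeline: | P1 0-2 | P2 2-3 | P3 3-10 | P2 10-19 | P1 19-21 | P4 21-27 |
Completion: P1=21  P2=19  P3=10  P4=27
Waiting = turnaround − burst: P1=17, P2=7, P3=0, P4=11
Total waiting = 17 + 7 + 0 + 11 = 35

35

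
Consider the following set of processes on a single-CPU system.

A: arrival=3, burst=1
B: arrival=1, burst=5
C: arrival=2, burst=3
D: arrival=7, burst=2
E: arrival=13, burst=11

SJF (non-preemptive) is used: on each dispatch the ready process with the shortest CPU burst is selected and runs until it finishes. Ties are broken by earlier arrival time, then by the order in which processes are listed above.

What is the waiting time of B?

0

Gantt: | idle 0-1 | B 1-6 | A 6-7 | D 7-9 | C 9-12 | idle 12-13 | E 13-24 |
Completion: A=7  B=6  C=12  D=9  E=24
Waiting(B) = turnaround − burst = 5 − 5 = 0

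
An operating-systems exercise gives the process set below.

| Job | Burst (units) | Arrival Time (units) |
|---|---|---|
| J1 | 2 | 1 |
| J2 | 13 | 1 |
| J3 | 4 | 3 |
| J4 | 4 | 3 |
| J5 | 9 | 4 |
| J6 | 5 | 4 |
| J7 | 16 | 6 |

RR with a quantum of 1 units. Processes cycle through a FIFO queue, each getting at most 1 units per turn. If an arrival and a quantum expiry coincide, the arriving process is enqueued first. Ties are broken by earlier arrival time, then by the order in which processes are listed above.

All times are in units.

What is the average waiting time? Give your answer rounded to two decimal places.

Gantt: | idle 0-1 | J1 1-2 | J2 2-3 | J1 3-4 | J3 4-5 | J4 5-6 | J2 6-7 | J5 7-8 | J6 8-9 | J3 9-10 | J7 10-11 | J4 11-12 | J2 12-13 | J5 13-14 | J6 14-15 | J3 15-16 | J7 16-17 | J4 17-18 | J2 18-19 | J5 19-20 | J6 20-21 | J3 21-22 | J7 22-23 | J4 23-24 | J2 24-25 | J5 25-26 | J6 26-27 | J7 27-28 | J2 28-29 | J5 29-30 | J6 30-31 | J7 31-32 | J2 32-33 | J5 33-34 | J7 34-35 | J2 35-36 | J5 36-37 | J7 37-38 | J2 38-39 | J5 39-40 | J7 40-41 | J2 41-42 | J5 42-43 | J7 43-44 | J2 44-45 | J7 45-46 | J2 46-47 | J7 47-48 | J2 48-49 | J7 49-54 |
Completion: J1=4  J2=49  J3=22  J4=24  J5=43  J6=31  J7=54
Waiting times: J1=1, J2=35, J3=15, J4=17, J5=30, J6=22, J7=32
Average waiting = (1+35+15+17+30+22+32) / 7 = 152/7 = 21.71

21.71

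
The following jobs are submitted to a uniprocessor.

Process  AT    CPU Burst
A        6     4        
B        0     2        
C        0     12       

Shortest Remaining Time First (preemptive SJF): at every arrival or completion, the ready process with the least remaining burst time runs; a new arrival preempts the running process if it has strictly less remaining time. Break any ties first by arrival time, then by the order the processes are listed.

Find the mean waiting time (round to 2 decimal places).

2.00

Gantt: | B 0-2 | C 2-6 | A 6-10 | C 10-18 |
Completion: A=10  B=2  C=18
Turnaround (C−A): A=4  B=2  C=18
Waiting times: A=0, B=0, C=6
Average waiting = (0+0+6) / 3 = 6/3 = 2.00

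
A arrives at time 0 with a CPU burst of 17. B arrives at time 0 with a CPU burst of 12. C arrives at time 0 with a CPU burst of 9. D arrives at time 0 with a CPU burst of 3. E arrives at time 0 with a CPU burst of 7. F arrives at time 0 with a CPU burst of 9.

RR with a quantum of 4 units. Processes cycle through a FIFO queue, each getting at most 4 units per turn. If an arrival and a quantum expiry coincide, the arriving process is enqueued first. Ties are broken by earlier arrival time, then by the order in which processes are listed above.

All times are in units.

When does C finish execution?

Schedule: | A 0-4 | B 4-8 | C 8-12 | D 12-15 | E 15-19 | F 19-23 | A 23-27 | B 27-31 | C 31-35 | E 35-38 | F 38-42 | A 42-46 | B 46-50 | C 50-51 | F 51-52 | A 52-57 |
Completion: A=57  B=50  C=51  D=15  E=38  F=52

51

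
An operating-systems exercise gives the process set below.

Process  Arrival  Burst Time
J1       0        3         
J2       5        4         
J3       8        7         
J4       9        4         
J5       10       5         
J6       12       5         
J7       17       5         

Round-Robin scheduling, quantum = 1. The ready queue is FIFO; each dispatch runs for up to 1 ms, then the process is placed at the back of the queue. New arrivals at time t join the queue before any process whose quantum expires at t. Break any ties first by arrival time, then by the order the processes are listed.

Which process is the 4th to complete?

Gantt: | J1 0-3 | idle 3-5 | J2 5-8 | J3 8-9 | J2 9-10 | J4 10-11 | J3 11-12 | J5 12-13 | J4 13-14 | J6 14-15 | J3 15-16 | J5 16-17 | J4 17-18 | J6 18-19 | J3 19-20 | J7 20-21 | J5 21-22 | J4 22-23 | J6 23-24 | J3 24-25 | J7 25-26 | J5 26-27 | J6 27-28 | J3 28-29 | J7 29-30 | J5 30-31 | J6 31-32 | J3 32-33 | J7 33-35 |
Completion: J1=3  J2=10  J3=33  J4=23  J5=31  J6=32  J7=35
Turnaround (C−A): J1=3  J2=5  J3=25  J4=14  J5=21  J6=20  J7=18
Finish order: J1 → J2 → J4 → J5 → J6 → J3 → J7

J5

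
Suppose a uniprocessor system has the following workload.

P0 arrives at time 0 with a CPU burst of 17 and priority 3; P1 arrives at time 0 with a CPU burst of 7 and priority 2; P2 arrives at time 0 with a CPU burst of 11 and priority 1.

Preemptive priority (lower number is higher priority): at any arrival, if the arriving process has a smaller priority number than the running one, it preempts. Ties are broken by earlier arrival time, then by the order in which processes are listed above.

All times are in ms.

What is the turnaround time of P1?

Timeline: | P2 0-11 | P1 11-18 | P0 18-35 |
Completion: P0=35  P1=18  P2=11
Turnaround (C−A): P0=35  P1=18  P2=11
Turnaround(P1) = completion − arrival = 18 − 0 = 18

18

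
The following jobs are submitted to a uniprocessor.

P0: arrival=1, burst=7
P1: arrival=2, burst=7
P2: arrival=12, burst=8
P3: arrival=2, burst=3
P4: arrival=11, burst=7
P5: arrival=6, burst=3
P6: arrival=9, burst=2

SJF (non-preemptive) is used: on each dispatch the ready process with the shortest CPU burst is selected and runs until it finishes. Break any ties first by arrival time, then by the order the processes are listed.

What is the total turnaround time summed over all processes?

96

Timeline: | idle 0-1 | P0 1-8 | P3 8-11 | P6 11-13 | P5 13-16 | P1 16-23 | P4 23-30 | P2 30-38 |
Completion: P0=8  P1=23  P2=38  P3=11  P4=30  P5=16  P6=13
Turnaround = completion − arrival: P0=7, P1=21, P2=26, P3=9, P4=19, P5=10, P6=4
Total turnaround = 7 + 21 + 26 + 9 + 19 + 10 + 4 = 96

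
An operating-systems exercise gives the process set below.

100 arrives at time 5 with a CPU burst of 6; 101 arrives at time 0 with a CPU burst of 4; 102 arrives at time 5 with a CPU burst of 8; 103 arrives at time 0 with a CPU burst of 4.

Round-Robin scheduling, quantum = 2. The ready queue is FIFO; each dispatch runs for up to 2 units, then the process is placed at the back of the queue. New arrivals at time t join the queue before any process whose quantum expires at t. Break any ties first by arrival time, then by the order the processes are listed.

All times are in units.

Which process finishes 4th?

102

Gantt: | 101 0-2 | 103 2-4 | 101 4-6 | 103 6-8 | 100 8-10 | 102 10-12 | 100 12-14 | 102 14-16 | 100 16-18 | 102 18-22 |
Completion: 100=18  101=6  102=22  103=8
Finish order: 101 → 103 → 100 → 102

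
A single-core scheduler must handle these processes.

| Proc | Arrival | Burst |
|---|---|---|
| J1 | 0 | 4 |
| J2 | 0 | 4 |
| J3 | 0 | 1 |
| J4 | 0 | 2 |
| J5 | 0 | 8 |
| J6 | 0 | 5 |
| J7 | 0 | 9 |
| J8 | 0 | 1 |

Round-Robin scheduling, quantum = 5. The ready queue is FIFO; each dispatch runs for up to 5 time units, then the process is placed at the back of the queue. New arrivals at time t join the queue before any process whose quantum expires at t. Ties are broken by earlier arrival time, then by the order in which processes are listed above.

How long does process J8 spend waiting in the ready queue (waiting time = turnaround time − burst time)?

26

Timeline: | J1 0-4 | J2 4-8 | J3 8-9 | J4 9-11 | J5 11-16 | J6 16-21 | J7 21-26 | J8 26-27 | J5 27-30 | J7 30-34 |
Completion: J1=4  J2=8  J3=9  J4=11  J5=30  J6=21  J7=34  J8=27
Turnaround (C−A): J1=4  J2=8  J3=9  J4=11  J5=30  J6=21  J7=34  J8=27
Waiting(J8) = turnaround − burst = 27 − 1 = 26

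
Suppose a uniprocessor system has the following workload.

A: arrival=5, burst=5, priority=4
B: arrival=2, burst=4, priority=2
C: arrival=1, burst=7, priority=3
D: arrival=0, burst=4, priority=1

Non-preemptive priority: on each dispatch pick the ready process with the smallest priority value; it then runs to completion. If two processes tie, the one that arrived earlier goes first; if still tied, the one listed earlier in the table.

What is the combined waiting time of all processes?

Schedule: | D 0-4 | B 4-8 | C 8-15 | A 15-20 |
Completion: A=20  B=8  C=15  D=4
Turnaround (C−A): A=15  B=6  C=14  D=4
Waiting = turnaround − burst: A=10, B=2, C=7, D=0
Total waiting = 10 + 2 + 7 + 0 = 19

19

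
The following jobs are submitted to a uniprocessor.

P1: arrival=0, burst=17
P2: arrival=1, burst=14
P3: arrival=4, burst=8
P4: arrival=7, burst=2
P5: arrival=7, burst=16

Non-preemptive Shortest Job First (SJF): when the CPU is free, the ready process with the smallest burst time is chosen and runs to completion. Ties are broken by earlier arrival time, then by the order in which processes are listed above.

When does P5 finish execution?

57

Timeline: | P1 0-17 | P4 17-19 | P3 19-27 | P2 27-41 | P5 41-57 |
Completion: P1=17  P2=41  P3=27  P4=19  P5=57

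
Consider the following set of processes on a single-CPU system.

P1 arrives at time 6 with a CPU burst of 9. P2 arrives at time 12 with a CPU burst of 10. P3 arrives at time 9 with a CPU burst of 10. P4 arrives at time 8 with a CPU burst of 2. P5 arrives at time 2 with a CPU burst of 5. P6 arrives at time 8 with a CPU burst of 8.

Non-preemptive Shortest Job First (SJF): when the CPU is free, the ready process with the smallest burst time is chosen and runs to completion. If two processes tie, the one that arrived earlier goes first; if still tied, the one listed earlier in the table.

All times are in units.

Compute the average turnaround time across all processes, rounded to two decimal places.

17.33

Schedule: | idle 0-2 | P5 2-7 | P1 7-16 | P4 16-18 | P6 18-26 | P3 26-36 | P2 36-46 |
Completion: P1=16  P2=46  P3=36  P4=18  P5=7  P6=26
Turnaround times: P1=10, P2=34, P3=27, P4=10, P5=5, P6=18
Average turnaround = (10+34+27+10+5+18) / 6 = 104/6 = 17.33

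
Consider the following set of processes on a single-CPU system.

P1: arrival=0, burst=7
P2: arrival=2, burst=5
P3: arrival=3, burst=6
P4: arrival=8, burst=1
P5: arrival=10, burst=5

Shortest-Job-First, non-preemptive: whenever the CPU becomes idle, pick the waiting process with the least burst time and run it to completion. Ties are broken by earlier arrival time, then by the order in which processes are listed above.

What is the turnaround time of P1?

Timeline: | P1 0-7 | P2 7-12 | P4 12-13 | P5 13-18 | P3 18-24 |
Completion: P1=7  P2=12  P3=24  P4=13  P5=18
Turnaround (C−A): P1=7  P2=10  P3=21  P4=5  P5=8
Turnaround(P1) = completion − arrival = 7 − 0 = 7

7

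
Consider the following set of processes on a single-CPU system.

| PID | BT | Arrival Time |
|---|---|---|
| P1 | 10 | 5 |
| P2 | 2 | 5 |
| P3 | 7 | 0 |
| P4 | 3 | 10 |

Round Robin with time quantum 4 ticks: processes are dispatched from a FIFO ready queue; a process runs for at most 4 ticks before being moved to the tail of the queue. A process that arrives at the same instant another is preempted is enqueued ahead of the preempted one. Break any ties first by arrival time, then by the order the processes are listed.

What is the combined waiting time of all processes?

Schedule: | P3 0-7 | P1 7-11 | P2 11-13 | P4 13-16 | P1 16-22 |
Completion: P1=22  P2=13  P3=7  P4=16
Waiting = turnaround − burst: P1=7, P2=6, P3=0, P4=3
Total waiting = 7 + 6 + 0 + 3 = 16

16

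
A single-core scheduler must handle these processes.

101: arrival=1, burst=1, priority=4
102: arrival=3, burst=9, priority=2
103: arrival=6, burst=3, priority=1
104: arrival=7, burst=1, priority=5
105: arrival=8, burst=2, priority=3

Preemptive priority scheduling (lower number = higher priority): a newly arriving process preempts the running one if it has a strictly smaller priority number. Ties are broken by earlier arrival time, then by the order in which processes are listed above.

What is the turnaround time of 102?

12

Gantt: | idle 0-1 | 101 1-2 | idle 2-3 | 102 3-6 | 103 6-9 | 102 9-15 | 105 15-17 | 104 17-18 |
Completion: 101=2  102=15  103=9  104=18  105=17
Turnaround(102) = completion − arrival = 15 − 3 = 12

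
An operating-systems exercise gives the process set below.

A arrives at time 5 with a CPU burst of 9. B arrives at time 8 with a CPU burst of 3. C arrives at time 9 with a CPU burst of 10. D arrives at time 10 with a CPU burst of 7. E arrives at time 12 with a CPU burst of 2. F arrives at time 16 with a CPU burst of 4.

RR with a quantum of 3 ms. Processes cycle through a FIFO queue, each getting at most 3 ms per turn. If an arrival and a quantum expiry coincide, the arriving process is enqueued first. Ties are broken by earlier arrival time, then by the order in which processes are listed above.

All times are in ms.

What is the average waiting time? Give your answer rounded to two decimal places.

12.83

Gantt: | idle 0-5 | A 5-8 | B 8-11 | A 11-14 | C 14-17 | D 17-20 | E 20-22 | A 22-25 | F 25-28 | C 28-31 | D 31-34 | F 34-35 | C 35-38 | D 38-39 | C 39-40 |
Completion: A=25  B=11  C=40  D=39  E=22  F=35
Turnaround (C−A): A=20  B=3  C=31  D=29  E=10  F=19
Waiting times: A=11, B=0, C=21, D=22, E=8, F=15
Average waiting = (11+0+21+22+8+15) / 6 = 77/6 = 12.83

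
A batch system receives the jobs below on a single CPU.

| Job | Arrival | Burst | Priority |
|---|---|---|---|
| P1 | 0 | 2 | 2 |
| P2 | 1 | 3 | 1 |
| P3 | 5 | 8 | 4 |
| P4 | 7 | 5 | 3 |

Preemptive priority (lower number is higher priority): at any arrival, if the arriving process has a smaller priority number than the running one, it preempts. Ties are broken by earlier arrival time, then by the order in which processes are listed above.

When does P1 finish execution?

Timeline: | P1 0-1 | P2 1-4 | P1 4-5 | P3 5-7 | P4 7-12 | P3 12-18 |
Completion: P1=5  P2=4  P3=18  P4=12

5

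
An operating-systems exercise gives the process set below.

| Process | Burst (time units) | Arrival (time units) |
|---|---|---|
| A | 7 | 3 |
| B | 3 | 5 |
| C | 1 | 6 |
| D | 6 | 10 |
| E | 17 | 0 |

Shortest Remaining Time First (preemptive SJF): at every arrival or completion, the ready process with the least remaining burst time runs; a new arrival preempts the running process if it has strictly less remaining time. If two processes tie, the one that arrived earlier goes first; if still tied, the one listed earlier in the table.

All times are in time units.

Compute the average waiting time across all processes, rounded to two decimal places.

5.20

Gantt: | E 0-3 | A 3-5 | B 5-6 | C 6-7 | B 7-9 | A 9-14 | D 14-20 | E 20-34 |
Completion: A=14  B=9  C=7  D=20  E=34
Waiting times: A=4, B=1, C=0, D=4, E=17
Average waiting = (4+1+0+4+17) / 5 = 26/5 = 5.20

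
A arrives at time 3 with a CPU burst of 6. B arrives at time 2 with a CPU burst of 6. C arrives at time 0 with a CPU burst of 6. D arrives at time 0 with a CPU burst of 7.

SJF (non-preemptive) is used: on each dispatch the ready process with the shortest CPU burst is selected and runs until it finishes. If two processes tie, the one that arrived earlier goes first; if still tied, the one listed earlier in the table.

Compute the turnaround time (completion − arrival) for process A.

Timeline: | C 0-6 | B 6-12 | A 12-18 | D 18-25 |
Completion: A=18  B=12  C=6  D=25
Turnaround(A) = completion − arrival = 18 − 3 = 15

15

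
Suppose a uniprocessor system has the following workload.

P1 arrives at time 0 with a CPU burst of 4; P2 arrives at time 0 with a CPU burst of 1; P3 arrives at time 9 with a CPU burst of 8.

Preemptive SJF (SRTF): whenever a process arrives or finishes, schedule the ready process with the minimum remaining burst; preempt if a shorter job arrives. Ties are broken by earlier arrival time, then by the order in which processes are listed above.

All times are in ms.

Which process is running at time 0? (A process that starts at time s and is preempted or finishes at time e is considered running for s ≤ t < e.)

Gantt: | P2 0-1 | P1 1-5 | idle 5-9 | P3 9-17 |
Completion: P1=5  P2=1  P3=17

P2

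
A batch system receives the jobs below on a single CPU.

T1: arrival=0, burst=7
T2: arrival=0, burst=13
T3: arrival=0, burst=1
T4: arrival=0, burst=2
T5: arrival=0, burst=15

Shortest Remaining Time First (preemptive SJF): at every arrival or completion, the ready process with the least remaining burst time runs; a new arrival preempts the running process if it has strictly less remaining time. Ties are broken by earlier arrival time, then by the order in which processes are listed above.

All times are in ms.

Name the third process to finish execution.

Schedule: | T3 0-1 | T4 1-3 | T1 3-10 | T2 10-23 | T5 23-38 |
Completion: T1=10  T2=23  T3=1  T4=3  T5=38
Turnaround (C−A): T1=10  T2=23  T3=1  T4=3  T5=38
Finish order: T3 → T4 → T1 → T2 → T5

T1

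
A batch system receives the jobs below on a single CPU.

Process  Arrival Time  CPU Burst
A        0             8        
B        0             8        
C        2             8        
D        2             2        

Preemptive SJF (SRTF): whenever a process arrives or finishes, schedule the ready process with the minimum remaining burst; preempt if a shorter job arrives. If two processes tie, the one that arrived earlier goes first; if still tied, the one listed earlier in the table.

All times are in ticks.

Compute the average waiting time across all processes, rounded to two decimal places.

7.00

Schedule: | A 0-2 | D 2-4 | A 4-10 | B 10-18 | C 18-26 |
Completion: A=10  B=18  C=26  D=4
Turnaround (C−A): A=10  B=18  C=24  D=2
Waiting times: A=2, B=10, C=16, D=0
Average waiting = (2+10+16+0) / 4 = 28/4 = 7.00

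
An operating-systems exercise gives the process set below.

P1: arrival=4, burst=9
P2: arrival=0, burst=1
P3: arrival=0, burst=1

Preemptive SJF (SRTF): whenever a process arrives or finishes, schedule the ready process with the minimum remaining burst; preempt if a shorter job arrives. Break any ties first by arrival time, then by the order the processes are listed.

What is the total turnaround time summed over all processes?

Gantt: | P2 0-1 | P3 1-2 | idle 2-4 | P1 4-13 |
Completion: P1=13  P2=1  P3=2
Turnaround = completion − arrival: P1=9, P2=1, P3=2
Total turnaround = 9 + 1 + 2 = 12

12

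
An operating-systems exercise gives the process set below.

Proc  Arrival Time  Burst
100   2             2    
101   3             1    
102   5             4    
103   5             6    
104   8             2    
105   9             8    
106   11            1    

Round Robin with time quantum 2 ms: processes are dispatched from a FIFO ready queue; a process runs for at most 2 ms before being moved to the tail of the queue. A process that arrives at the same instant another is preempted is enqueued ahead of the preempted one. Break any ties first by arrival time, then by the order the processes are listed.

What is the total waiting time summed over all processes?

Gantt: | idle 0-2 | 100 2-4 | 101 4-5 | 102 5-7 | 103 7-9 | 102 9-11 | 104 11-13 | 105 13-15 | 103 15-17 | 106 17-18 | 105 18-20 | 103 20-22 | 105 22-26 |
Completion: 100=4  101=5  102=11  103=22  104=13  105=26  106=18
Turnaround (C−A): 100=2  101=2  102=6  103=17  104=5  105=17  106=7
Waiting = turnaround − burst: 100=0, 101=1, 102=2, 103=11, 104=3, 105=9, 106=6
Total waiting = 0 + 1 + 2 + 11 + 3 + 9 + 6 = 32

32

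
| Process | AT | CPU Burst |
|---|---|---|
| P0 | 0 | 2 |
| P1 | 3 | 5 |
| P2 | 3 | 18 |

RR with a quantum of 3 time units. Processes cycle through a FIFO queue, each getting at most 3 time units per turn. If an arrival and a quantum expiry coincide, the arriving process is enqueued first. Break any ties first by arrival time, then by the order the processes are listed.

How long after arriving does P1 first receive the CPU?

0

Gantt: | P0 0-2 | idle 2-3 | P1 3-6 | P2 6-9 | P1 9-11 | P2 11-26 |
Completion: P0=2  P1=11  P2=26
Response(P1) = first start − arrival = 3 − 3 = 0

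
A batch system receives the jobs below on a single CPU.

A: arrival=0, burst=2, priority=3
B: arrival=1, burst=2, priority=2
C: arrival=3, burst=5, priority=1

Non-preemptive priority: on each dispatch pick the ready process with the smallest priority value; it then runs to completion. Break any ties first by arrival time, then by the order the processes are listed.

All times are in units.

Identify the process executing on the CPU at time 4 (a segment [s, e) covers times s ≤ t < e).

C

Timeline: | A 0-2 | B 2-4 | C 4-9 |
Completion: A=2  B=4  C=9
Turnaround (C−A): A=2  B=3  C=6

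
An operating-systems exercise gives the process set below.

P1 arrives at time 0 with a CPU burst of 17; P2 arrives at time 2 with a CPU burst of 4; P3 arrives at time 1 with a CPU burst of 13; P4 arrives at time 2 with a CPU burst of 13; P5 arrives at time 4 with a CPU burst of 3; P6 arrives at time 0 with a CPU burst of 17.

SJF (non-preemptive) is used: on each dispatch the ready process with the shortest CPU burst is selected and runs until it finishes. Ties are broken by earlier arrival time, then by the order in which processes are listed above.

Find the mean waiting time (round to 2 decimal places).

23.17

Timeline: | P1 0-17 | P5 17-20 | P2 20-24 | P3 24-37 | P4 37-50 | P6 50-67 |
Completion: P1=17  P2=24  P3=37  P4=50  P5=20  P6=67
Waiting times: P1=0, P2=18, P3=23, P4=35, P5=13, P6=50
Average waiting = (0+18+23+35+13+50) / 6 = 139/6 = 23.17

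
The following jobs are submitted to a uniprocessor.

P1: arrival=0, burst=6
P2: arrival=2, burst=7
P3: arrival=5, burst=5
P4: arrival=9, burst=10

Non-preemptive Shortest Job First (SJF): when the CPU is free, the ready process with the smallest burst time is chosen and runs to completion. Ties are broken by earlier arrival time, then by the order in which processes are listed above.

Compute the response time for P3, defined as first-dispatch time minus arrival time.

1

Timeline: | P1 0-6 | P3 6-11 | P2 11-18 | P4 18-28 |
Completion: P1=6  P2=18  P3=11  P4=28
Turnaround (C−A): P1=6  P2=16  P3=6  P4=19
Response(P3) = first start − arrival = 6 − 5 = 1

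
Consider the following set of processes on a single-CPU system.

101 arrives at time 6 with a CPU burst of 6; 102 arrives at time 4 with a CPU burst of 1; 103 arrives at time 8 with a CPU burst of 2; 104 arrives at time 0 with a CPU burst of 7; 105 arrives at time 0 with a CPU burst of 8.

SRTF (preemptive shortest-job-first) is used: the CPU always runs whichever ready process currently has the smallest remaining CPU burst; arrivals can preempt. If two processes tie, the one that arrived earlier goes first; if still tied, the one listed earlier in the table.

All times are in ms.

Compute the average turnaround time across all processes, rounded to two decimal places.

9.00

Timeline: | 104 0-4 | 102 4-5 | 104 5-8 | 103 8-10 | 101 10-16 | 105 16-24 |
Completion: 101=16  102=5  103=10  104=8  105=24
Turnaround (C−A): 101=10  102=1  103=2  104=8  105=24
Turnaround times: 101=10, 102=1, 103=2, 104=8, 105=24
Average turnaround = (10+1+2+8+24) / 5 = 45/5 = 9.00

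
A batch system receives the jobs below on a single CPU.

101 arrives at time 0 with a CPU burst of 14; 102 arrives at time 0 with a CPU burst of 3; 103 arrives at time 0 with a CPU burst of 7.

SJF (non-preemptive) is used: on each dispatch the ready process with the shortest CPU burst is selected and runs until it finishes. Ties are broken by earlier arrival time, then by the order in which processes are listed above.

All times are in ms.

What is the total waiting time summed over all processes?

Gantt: | 102 0-3 | 103 3-10 | 101 10-24 |
Completion: 101=24  102=3  103=10
Waiting = turnaround − burst: 101=10, 102=0, 103=3
Total waiting = 10 + 0 + 3 = 13

13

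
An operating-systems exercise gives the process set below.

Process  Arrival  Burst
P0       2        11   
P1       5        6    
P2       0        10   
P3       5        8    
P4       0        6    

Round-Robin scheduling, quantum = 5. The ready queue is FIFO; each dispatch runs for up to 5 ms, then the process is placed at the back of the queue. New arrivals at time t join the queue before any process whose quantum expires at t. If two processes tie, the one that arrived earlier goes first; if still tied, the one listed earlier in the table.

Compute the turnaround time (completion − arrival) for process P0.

39

Schedule: | P2 0-5 | P4 5-10 | P0 10-15 | P1 15-20 | P3 20-25 | P2 25-30 | P4 30-31 | P0 31-36 | P1 36-37 | P3 37-40 | P0 40-41 |
Completion: P0=41  P1=37  P2=30  P3=40  P4=31
Turnaround (C−A): P0=39  P1=32  P2=30  P3=35  P4=31
Turnaround(P0) = completion − arrival = 41 − 2 = 39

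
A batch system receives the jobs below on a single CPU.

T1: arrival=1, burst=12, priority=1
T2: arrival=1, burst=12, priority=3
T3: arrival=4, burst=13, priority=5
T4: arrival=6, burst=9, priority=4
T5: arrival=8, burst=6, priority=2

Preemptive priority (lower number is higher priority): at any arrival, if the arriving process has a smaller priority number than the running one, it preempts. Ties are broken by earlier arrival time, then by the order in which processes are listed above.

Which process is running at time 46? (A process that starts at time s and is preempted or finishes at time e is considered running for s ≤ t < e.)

Schedule: | idle 0-1 | T1 1-13 | T5 13-19 | T2 19-31 | T4 31-40 | T3 40-53 |
Completion: T1=13  T2=31  T3=53  T4=40  T5=19
Turnaround (C−A): T1=12  T2=30  T3=49  T4=34  T5=11

T3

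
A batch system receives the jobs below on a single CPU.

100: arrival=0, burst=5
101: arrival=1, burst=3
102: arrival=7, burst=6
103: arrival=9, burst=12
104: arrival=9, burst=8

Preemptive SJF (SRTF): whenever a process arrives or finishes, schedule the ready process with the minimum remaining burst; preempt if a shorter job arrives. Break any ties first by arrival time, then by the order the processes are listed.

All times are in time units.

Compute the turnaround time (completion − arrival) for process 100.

8

Schedule: | 100 0-1 | 101 1-4 | 100 4-8 | 102 8-14 | 104 14-22 | 103 22-34 |
Completion: 100=8  101=4  102=14  103=34  104=22
Turnaround(100) = completion − arrival = 8 − 0 = 8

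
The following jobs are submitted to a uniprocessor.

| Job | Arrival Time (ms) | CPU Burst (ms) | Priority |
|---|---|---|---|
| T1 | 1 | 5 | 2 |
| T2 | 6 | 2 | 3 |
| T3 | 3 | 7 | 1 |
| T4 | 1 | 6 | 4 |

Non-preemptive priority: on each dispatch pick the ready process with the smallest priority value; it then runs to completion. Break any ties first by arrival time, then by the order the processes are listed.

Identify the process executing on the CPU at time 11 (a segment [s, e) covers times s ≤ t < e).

Gantt: | idle 0-1 | T1 1-6 | T3 6-13 | T2 13-15 | T4 15-21 |
Completion: T1=6  T2=15  T3=13  T4=21
Turnaround (C−A): T1=5  T2=9  T3=10  T4=20

T3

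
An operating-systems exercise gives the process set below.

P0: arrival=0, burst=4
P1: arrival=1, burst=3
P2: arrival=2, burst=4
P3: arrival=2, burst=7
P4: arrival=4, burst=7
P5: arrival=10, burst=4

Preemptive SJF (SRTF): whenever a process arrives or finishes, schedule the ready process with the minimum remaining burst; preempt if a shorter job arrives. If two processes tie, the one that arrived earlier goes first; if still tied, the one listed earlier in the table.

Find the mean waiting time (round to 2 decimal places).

6.67

Schedule: | P0 0-4 | P1 4-7 | P2 7-11 | P5 11-15 | P3 15-22 | P4 22-29 |
Completion: P0=4  P1=7  P2=11  P3=22  P4=29  P5=15
Waiting times: P0=0, P1=3, P2=5, P3=13, P4=18, P5=1
Average waiting = (0+3+5+13+18+1) / 6 = 40/6 = 6.67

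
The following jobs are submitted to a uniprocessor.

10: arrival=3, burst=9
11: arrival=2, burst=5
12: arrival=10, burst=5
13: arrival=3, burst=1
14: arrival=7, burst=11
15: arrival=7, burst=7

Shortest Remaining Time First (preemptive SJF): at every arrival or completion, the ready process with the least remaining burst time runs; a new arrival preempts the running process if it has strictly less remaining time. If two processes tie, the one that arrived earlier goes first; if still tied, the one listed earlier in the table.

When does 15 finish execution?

15

Schedule: | idle 0-2 | 11 2-3 | 13 3-4 | 11 4-8 | 15 8-15 | 12 15-20 | 10 20-29 | 14 29-40 |
Completion: 10=29  11=8  12=20  13=4  14=40  15=15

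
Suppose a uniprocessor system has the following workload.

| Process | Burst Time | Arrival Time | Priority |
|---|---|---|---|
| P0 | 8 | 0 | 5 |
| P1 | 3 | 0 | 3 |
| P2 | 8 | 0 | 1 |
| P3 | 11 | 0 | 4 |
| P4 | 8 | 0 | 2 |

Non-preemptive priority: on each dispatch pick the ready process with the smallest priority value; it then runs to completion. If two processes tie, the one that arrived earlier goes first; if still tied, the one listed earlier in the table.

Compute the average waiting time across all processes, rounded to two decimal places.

Schedule: | P2 0-8 | P4 8-16 | P1 16-19 | P3 19-30 | P0 30-38 |
Completion: P0=38  P1=19  P2=8  P3=30  P4=16
Turnaround (C−A): P0=38  P1=19  P2=8  P3=30  P4=16
Waiting times: P0=30, P1=16, P2=0, P3=19, P4=8
Average waiting = (30+16+0+19+8) / 5 = 73/5 = 14.60

14.60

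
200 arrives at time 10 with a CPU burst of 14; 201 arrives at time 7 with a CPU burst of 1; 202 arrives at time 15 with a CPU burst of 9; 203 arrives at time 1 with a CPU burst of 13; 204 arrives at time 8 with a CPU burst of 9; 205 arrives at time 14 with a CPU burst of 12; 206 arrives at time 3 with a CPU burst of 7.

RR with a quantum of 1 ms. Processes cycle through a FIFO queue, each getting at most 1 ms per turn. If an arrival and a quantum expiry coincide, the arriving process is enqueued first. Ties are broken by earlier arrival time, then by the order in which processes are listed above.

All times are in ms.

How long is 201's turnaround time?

Schedule: | idle 0-1 | 203 1-3 | 206 3-4 | 203 4-5 | 206 5-6 | 203 6-7 | 206 7-8 | 201 8-9 | 203 9-10 | 204 10-11 | 206 11-12 | 200 12-13 | 203 13-14 | 204 14-15 | 206 15-16 | 200 16-17 | 205 17-18 | 203 18-19 | 202 19-20 | 204 20-21 | 206 21-22 | 200 22-23 | 205 23-24 | 203 24-25 | 202 25-26 | 204 26-27 | 206 27-28 | 200 28-29 | 205 29-30 | 203 30-31 | 202 31-32 | 204 32-33 | 200 33-34 | 205 34-35 | 203 35-36 | 202 36-37 | 204 37-38 | 200 38-39 | 205 39-40 | 203 40-41 | 202 41-42 | 204 42-43 | 200 43-44 | 205 44-45 | 203 45-46 | 202 46-47 | 204 47-48 | 200 48-49 | 205 49-50 | 203 50-51 | 202 51-52 | 204 52-53 | 200 53-54 | 205 54-55 | 202 55-56 | 200 56-57 | 205 57-58 | 202 58-59 | 200 59-60 | 205 60-61 | 200 61-62 | 205 62-63 | 200 63-64 | 205 64-65 | 200 65-66 |
Completion: 200=66  201=9  202=59  203=51  204=53  205=65  206=28
Turnaround(201) = completion − arrival = 9 − 7 = 2

2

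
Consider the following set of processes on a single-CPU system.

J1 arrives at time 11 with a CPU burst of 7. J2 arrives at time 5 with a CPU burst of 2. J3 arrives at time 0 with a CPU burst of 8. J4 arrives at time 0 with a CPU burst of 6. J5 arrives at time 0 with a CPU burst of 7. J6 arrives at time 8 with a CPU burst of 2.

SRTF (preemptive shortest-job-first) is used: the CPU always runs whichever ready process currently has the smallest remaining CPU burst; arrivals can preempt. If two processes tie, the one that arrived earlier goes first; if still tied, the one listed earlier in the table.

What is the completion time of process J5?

Schedule: | J4 0-6 | J2 6-8 | J6 8-10 | J5 10-17 | J1 17-24 | J3 24-32 |
Completion: J1=24  J2=8  J3=32  J4=6  J5=17  J6=10

17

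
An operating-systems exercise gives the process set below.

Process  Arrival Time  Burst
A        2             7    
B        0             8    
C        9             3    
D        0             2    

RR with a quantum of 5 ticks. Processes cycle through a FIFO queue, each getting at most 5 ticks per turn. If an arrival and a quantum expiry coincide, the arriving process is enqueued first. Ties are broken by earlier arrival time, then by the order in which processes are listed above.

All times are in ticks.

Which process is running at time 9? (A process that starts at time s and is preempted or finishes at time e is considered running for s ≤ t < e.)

A

Schedule: | B 0-5 | D 5-7 | A 7-12 | B 12-15 | C 15-18 | A 18-20 |
Completion: A=20  B=15  C=18  D=7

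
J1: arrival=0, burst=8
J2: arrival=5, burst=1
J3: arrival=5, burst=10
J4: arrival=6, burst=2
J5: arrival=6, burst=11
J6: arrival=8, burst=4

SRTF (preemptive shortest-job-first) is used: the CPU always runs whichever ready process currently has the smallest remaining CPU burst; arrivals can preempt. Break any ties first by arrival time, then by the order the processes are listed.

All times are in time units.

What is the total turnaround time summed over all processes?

71

Gantt: | J1 0-5 | J2 5-6 | J4 6-8 | J1 8-11 | J6 11-15 | J3 15-25 | J5 25-36 |
Completion: J1=11  J2=6  J3=25  J4=8  J5=36  J6=15
Turnaround = completion − arrival: J1=11, J2=1, J3=20, J4=2, J5=30, J6=7
Total turnaround = 11 + 1 + 20 + 2 + 30 + 7 = 71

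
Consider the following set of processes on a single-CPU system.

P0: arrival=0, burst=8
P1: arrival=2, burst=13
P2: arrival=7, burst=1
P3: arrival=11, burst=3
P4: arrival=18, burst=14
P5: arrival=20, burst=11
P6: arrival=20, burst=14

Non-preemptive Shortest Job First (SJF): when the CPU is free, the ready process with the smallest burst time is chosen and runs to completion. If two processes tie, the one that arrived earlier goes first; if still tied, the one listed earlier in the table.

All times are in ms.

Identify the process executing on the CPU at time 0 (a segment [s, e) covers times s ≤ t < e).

P0

Gantt: | P0 0-8 | P2 8-9 | P1 9-22 | P3 22-25 | P5 25-36 | P4 36-50 | P6 50-64 |
Completion: P0=8  P1=22  P2=9  P3=25  P4=50  P5=36  P6=64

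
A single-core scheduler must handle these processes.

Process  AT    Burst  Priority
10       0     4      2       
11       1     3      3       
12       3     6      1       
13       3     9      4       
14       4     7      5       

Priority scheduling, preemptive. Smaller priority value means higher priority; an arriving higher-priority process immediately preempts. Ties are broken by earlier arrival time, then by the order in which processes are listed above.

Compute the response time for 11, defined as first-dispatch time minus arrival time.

Timeline: | 10 0-3 | 12 3-9 | 10 9-10 | 11 10-13 | 13 13-22 | 14 22-29 |
Completion: 10=10  11=13  12=9  13=22  14=29
Response(11) = first start − arrival = 10 − 1 = 9

9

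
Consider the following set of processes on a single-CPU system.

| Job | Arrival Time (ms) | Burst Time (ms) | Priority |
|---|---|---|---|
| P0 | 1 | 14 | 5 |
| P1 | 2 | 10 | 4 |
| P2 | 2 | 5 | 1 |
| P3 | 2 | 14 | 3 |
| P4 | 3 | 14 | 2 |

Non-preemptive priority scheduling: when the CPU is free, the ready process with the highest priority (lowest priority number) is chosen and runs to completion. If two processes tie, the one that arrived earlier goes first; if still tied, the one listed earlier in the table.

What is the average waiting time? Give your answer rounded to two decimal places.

21.60

Gantt: | idle 0-1 | P0 1-15 | P2 15-20 | P4 20-34 | P3 34-48 | P1 48-58 |
Completion: P0=15  P1=58  P2=20  P3=48  P4=34
Waiting times: P0=0, P1=46, P2=13, P3=32, P4=17
Average waiting = (0+46+13+32+17) / 5 = 108/5 = 21.60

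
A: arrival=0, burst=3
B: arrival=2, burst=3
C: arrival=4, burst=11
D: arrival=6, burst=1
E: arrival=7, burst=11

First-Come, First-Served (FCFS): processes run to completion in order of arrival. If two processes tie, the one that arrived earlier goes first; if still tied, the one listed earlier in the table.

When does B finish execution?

6

Gantt: | A 0-3 | B 3-6 | C 6-17 | D 17-18 | E 18-29 |
Completion: A=3  B=6  C=17  D=18  E=29
Turnaround (C−A): A=3  B=4  C=13  D=12  E=22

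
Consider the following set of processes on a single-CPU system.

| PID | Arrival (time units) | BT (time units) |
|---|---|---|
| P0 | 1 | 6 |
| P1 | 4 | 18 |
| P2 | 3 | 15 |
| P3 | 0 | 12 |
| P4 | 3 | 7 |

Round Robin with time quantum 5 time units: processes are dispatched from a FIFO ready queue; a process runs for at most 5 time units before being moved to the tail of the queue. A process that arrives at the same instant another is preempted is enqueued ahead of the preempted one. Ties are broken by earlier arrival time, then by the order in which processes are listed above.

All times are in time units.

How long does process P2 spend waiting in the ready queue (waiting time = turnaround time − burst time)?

Schedule: | P3 0-5 | P0 5-10 | P2 10-15 | P4 15-20 | P1 20-25 | P3 25-30 | P0 30-31 | P2 31-36 | P4 36-38 | P1 38-43 | P3 43-45 | P2 45-50 | P1 50-58 |
Completion: P0=31  P1=58  P2=50  P3=45  P4=38
Turnaround (C−A): P0=30  P1=54  P2=47  P3=45  P4=35
Waiting(P2) = turnaround − burst = 47 − 15 = 32

32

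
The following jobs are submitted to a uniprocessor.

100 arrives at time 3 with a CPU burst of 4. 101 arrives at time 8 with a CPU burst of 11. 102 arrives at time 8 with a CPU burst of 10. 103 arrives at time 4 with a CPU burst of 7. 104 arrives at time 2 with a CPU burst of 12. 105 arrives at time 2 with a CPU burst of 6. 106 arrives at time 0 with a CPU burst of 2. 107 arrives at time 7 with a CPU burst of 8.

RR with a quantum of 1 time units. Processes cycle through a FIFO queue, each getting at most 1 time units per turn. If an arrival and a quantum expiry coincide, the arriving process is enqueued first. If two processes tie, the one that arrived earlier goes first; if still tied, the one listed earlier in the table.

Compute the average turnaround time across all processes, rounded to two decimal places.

Timeline: | 106 0-2 | 104 2-3 | 105 3-4 | 100 4-5 | 104 5-6 | 103 6-7 | 105 7-8 | 100 8-9 | 104 9-10 | 107 10-11 | 103 11-12 | 101 12-13 | 102 13-14 | 105 14-15 | 100 15-16 | 104 16-17 | 107 17-18 | 103 18-19 | 101 19-20 | 102 20-21 | 105 21-22 | 100 22-23 | 104 23-24 | 107 24-25 | 103 25-26 | 101 26-27 | 102 27-28 | 105 28-29 | 104 29-30 | 107 30-31 | 103 31-32 | 101 32-33 | 102 33-34 | 105 34-35 | 104 35-36 | 107 36-37 | 103 37-38 | 101 38-39 | 102 39-40 | 104 40-41 | 107 41-42 | 103 42-43 | 101 43-44 | 102 44-45 | 104 45-46 | 107 46-47 | 101 47-48 | 102 48-49 | 104 49-50 | 107 50-51 | 101 51-52 | 102 52-53 | 104 53-54 | 101 54-55 | 102 55-56 | 104 56-57 | 101 57-58 | 102 58-59 | 101 59-60 |
Completion: 100=23  101=60  102=59  103=43  104=57  105=35  106=2  107=51
Turnaround times: 100=20, 101=52, 102=51, 103=39, 104=55, 105=33, 106=2, 107=44
Average turnaround = (20+52+51+39+55+33+2+44) / 8 = 296/8 = 37.00

37.00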